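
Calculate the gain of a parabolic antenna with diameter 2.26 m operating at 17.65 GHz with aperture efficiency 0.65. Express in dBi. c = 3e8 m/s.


lambda = c/f = 3e8 / 1.765e+10 = 0.01699717 m
G = eta*(pi*D/lambda)^2 = 0.65*(pi*2.26/0.01699717)^2
G = 113416.6696 (linear)
G = 10*log10(113416.6696) = 50.5468 dBi

50.5468 dBi


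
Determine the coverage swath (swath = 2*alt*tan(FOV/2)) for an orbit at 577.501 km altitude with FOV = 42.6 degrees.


FOV = 42.6 deg = 0.7435103 rad
swath = 2 * alt * tan(FOV/2) = 2 * 577.501 * tan(0.3717551)
swath = 2 * 577.501 * 0.3898837
swath = 450.3165 km

450.3165 km


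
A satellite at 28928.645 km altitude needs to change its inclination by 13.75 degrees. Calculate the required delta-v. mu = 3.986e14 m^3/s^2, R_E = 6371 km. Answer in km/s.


r = 35299.6450 km = 3.5299645e+07 m
V = sqrt(mu/r) = 3360.3420 m/s
di = 13.75 deg = 0.2399828 rad
dV = 2*V*sin(di/2) = 2*3360.3420*sin(0.1199914)
dV = 804.4904 m/s = 0.8044904 km/s

0.8045 km/s


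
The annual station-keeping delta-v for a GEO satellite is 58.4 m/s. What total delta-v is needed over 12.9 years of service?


dV = rate * years = 58.4 * 12.9
dV = 753.3600 m/s

753.3600 m/s


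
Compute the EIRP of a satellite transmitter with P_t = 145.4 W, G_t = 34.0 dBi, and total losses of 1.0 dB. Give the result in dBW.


Pt = 145.4 W = 21.6256 dBW
EIRP = Pt_dBW + Gt - losses = 21.6256 + 34.0 - 1.0 = 54.6256 dBW

54.6256 dBW


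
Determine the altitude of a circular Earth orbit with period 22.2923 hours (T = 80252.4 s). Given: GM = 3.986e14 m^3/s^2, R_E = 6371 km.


T = 80252.4 s
r = (mu*T^2/(4*pi^2))^(1/3) = (3.986e14 * 80252.4^2 / (4*pi^2))^(1/3)
r = 4.0212821e+07 m = 40212.8208 km
alt = r - R_E = 40212.8208 - 6371 = 33841.8208 km

33841.8208 km


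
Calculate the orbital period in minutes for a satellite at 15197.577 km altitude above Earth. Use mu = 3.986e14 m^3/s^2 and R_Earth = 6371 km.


r = 21568.5770 km = 2.1568577e+07 m
T = 2*pi*sqrt(r^3/mu) = 2*pi*sqrt(1.0033778e+22 / 3.986e14)
T = 31524.1555 s = 525.4026 min

525.4026 minutes


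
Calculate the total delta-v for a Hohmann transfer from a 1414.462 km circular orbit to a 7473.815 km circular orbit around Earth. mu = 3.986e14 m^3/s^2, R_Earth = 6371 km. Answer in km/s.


r1 = 7785.4620 km = 7.785462e+06 m
r2 = 13844.8150 km = 1.3844815e+07 m
dv1 = sqrt(mu/r1)*(sqrt(2*r2/(r1+r2)) - 1) = 940.4152 m/s
dv2 = sqrt(mu/r2)*(1 - sqrt(2*r1/(r1+r2))) = 813.1704 m/s
total dv = |dv1| + |dv2| = 940.4152 + 813.1704 = 1753.5856 m/s = 1.7536 km/s

1.7536 km/s


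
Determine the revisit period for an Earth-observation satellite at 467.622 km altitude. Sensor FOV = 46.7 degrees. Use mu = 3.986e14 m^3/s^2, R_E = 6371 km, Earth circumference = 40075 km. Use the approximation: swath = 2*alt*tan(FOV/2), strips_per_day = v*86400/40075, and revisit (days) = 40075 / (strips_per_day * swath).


swath = 2*467.622*tan(0.4075344) = 403.7476 km
v = sqrt(mu/r) = 7634.5659 m/s = 7.6346 km/s
strips/day = v*86400/40075 = 7.6346*86400/40075 = 16.4598
coverage/day = strips * swath = 16.4598 * 403.7476 = 6645.6047 km
revisit = 40075 / 6645.6047 = 6.0303 days

6.0303 days


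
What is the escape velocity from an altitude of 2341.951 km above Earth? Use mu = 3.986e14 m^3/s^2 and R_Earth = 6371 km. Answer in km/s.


r = 6371.0 + 2341.951 = 8712.9510 km = 8.712951e+06 m
v_esc = sqrt(2*mu/r) = sqrt(2*3.986e14 / 8.712951e+06)
v_esc = 9565.3532 m/s = 9.5654 km/s

9.5654 km/s


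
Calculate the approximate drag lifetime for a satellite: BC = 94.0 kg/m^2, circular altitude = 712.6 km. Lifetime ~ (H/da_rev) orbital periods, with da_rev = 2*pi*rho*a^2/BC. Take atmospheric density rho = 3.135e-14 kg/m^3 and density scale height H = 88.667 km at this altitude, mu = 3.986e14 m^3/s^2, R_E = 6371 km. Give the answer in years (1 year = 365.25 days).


a = R_E + alt = 7083.6000 km = 7.0836e+06 m
da_rev = 2*pi*rho*a^2/BC = 2*pi*3.135e-14*(7.0836e+06)^2/94.0 = 0.105147177 m per revolution
N = H/da_rev = 88667.0000 m / 0.105147177 m = 843265.6232 revolutions
P = 2*pi*sqrt(a^3/mu) = 5933.2448 s
lifetime = N*P = 843265.6232 * 5933.2448 = 5.0033013e+09 s = 57908.5804 days
years = 57908.5804 / 365.25 = 158.5451 years

158.5451 years


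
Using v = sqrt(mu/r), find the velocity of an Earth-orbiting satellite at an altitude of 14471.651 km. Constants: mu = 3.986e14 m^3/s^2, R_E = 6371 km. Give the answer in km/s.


r = R_E + alt = 6371.0 + 14471.651 = 20842.6510 km = 2.0842651e+07 m
v = sqrt(mu/r) = sqrt(3.986e14 / 2.0842651e+07) = 4373.1278 m/s = 4.3731 km/s

4.3731 km/s


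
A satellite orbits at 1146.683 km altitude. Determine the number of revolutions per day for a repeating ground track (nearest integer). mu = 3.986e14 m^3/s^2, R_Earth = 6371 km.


r = 7.517683e+06 m
T = 2*pi*sqrt(r^3/mu) = 6486.9005 s = 108.1150 min
revs/day = 1440 / 108.1150 = 13.3191
Rounded: 13 revolutions per day

13 revolutions per day


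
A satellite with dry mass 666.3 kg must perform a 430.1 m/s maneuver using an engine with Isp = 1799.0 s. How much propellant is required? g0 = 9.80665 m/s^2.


ve = Isp * g0 = 1799.0 * 9.80665 = 17642.163350 m/s
mass ratio = exp(dv/ve) = exp(430.1/17642.163350) = 1.02467870
m_prop = m_dry * (mr - 1) = 666.3 * (1.02467870 - 1)
m_prop = 16.4434 kg

16.4434 kg


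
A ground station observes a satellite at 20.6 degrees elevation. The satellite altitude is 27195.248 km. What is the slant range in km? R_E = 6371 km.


h = 27195.248 km, el = 20.6 deg
d = -R_E*sin(el) + sqrt((R_E*sin(el))^2 + 2*R_E*h + h^2)
d = -6371.0000*sin(0.3595378) + sqrt((6371.0000*0.3518416)^2 + 2*6371.0000*27195.248 + 27195.248^2)
d = 30790.6444 km

30790.6444 km


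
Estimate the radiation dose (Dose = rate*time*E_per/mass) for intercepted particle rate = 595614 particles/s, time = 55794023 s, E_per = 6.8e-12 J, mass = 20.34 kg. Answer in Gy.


Total energy deposited = rate * time * E_per
  = 595614 * 55794023 * 6.8e-12 = 225.9756 J
Dose = E_total / mass = 225.9756 / 20.34
Dose = 11.1099 Gy

11.1099 Gy


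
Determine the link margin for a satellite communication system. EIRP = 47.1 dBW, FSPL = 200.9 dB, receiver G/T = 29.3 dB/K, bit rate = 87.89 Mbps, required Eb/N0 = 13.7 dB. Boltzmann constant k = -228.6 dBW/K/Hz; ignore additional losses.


C/N0 = EIRP - FSPL + G/T - k = 47.1 - 200.9 + 29.3 - (-228.6)
C/N0 = 104.1000 dB-Hz
R_b = 87.89 Mbps = 8.789e+07 bps -> 10*log10(R_b) = 79.4394 dB-Hz
Eb/N0 = C/N0 - 10*log10(R_b) = 104.1000 - 79.4394 = 24.6606 dB
Margin = Eb/N0 - Eb/N0_req = 24.6606 - 13.7 = 10.9606 dB (link closes)

10.9606 dB


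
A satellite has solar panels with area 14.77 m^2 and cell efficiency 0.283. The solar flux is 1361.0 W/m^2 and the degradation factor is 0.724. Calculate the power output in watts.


P = area * eta * S * degradation
P = 14.77 * 0.283 * 1361.0 * 0.724
P = 4118.7328 W

4118.7328 W


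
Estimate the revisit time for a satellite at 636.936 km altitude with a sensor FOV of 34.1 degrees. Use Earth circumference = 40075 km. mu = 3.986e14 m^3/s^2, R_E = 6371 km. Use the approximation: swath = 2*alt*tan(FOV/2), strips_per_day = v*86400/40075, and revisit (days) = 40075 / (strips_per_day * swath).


swath = 2*636.936*tan(0.2975786) = 390.6777 km
v = sqrt(mu/r) = 7541.7752 m/s = 7.5418 km/s
strips/day = v*86400/40075 = 7.5418*86400/40075 = 16.2597
coverage/day = strips * swath = 16.2597 * 390.6777 = 6352.3199 km
revisit = 40075 / 6352.3199 = 6.3087 days

6.3087 days


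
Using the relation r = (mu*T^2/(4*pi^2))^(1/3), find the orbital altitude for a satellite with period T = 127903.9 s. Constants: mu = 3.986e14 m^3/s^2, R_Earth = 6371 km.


T = 127903.9 s
r = (mu*T^2/(4*pi^2))^(1/3) = (3.986e14 * 127903.9^2 / (4*pi^2))^(1/3)
r = 5.4867484e+07 m = 54867.4838 km
alt = r - R_E = 54867.4838 - 6371 = 48496.4838 km

48496.4838 km


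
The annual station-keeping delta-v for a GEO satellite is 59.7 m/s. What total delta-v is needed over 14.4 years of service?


dV = rate * years = 59.7 * 14.4
dV = 859.6800 m/s

859.6800 m/s


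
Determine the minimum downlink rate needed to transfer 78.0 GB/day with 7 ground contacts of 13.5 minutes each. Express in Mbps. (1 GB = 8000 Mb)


total contact time = 7 * 13.5 * 60 = 5670.0000 s
data = 78.0 GB = 624000.0000 Mb
rate = 624000.0000 / 5670.0000 = 110.0529 Mbps

110.0529 Mbps


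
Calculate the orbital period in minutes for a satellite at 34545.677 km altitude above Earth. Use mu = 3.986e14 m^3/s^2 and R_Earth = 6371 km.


r = 40916.6770 km = 4.0916677e+07 m
T = 2*pi*sqrt(r^3/mu) = 2*pi*sqrt(6.8501655e+22 / 3.986e14)
T = 82368.6133 s = 1372.8102 min

1372.8102 minutes


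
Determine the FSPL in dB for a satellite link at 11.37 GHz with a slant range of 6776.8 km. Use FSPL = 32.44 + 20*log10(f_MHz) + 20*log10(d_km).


f = 11.37 GHz = 11370.0000 MHz
d = 6776.8 km
FSPL = 32.44 + 20*log10(11370.0000) + 20*log10(6776.8)
FSPL = 32.44 + 81.1152 + 76.6205
FSPL = 190.1757 dB

190.1757 dB


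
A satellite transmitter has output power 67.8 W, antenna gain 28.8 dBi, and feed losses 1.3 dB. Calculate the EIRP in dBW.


Pt = 67.8 W = 18.3123 dBW
EIRP = Pt_dBW + Gt - losses = 18.3123 + 28.8 - 1.3 = 45.8123 dBW

45.8123 dBW


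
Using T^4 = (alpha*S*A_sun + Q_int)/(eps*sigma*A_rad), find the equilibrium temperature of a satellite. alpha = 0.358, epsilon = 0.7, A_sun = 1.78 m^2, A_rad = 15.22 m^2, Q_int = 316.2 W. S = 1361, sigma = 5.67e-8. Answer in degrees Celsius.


Numerator = alpha*S*A_sun + Q_int = 0.358*1361*1.78 + 316.2 = 1183.4836 W
Denominator = eps*sigma*A_rad = 0.7*5.67e-8*15.22 = 6.040818e-07 W/K^4
T^4 = 1.9591447e+09 K^4
T = 210.3859 K = -62.7641 C

-62.7641 degrees Celsius


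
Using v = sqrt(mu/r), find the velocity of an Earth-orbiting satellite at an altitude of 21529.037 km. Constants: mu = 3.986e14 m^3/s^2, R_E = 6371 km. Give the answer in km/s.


r = R_E + alt = 6371.0 + 21529.037 = 27900.0370 km = 2.7900037e+07 m
v = sqrt(mu/r) = sqrt(3.986e14 / 2.7900037e+07) = 3779.7777 m/s = 3.7798 km/s

3.7798 km/s


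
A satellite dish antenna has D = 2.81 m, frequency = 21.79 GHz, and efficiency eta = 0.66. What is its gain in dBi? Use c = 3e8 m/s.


lambda = c/f = 3e8 / 2.179e+10 = 0.01376778 m
G = eta*(pi*D/lambda)^2 = 0.66*(pi*2.81/0.01376778)^2
G = 271349.0290 (linear)
G = 10*log10(271349.0290) = 54.3353 dBi

54.3353 dBi


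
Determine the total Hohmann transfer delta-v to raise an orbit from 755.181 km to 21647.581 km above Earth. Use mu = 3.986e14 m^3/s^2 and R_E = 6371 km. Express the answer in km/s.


r1 = 7126.1810 km = 7.126181e+06 m
r2 = 28018.5810 km = 2.8018581e+07 m
dv1 = sqrt(mu/r1)*(sqrt(2*r2/(r1+r2)) - 1) = 1964.8832 m/s
dv2 = sqrt(mu/r2)*(1 - sqrt(2*r1/(r1+r2))) = 1369.8524 m/s
total dv = |dv1| + |dv2| = 1964.8832 + 1369.8524 = 3334.7356 m/s = 3.3347 km/s

3.3347 km/s


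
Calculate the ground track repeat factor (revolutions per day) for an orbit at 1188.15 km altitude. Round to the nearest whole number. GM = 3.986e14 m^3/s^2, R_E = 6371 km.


r = 7.55915e+06 m
T = 2*pi*sqrt(r^3/mu) = 6540.6463 s = 109.0108 min
revs/day = 1440 / 109.0108 = 13.2097
Rounded: 13 revolutions per day

13 revolutions per day


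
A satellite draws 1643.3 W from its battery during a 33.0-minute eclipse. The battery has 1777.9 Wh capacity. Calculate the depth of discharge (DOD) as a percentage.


E_used = P * t / 60 = 1643.3 * 33.0 / 60 = 903.8150 Wh
DOD = E_used / E_total * 100 = 903.8150 / 1777.9 * 100
DOD = 50.8361 %

50.8361 %


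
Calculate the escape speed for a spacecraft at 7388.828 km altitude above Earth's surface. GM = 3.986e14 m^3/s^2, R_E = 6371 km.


r = 6371.0 + 7388.828 = 13759.8280 km = 1.3759828e+07 m
v_esc = sqrt(2*mu/r) = sqrt(2*3.986e14 / 1.3759828e+07)
v_esc = 7611.6208 m/s = 7.6116 km/s

7.6116 km/s


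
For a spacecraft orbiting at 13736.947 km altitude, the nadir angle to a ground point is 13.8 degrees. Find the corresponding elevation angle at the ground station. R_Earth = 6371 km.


r = R_E + alt = 20107.9470 km
Law of sines in the satellite / Earth-center / ground-point triangle:
  sin(nadir)/R_E = sin(90 + el)/r  =>  cos(el) = (r/R_E)*sin(nadir)
cos(el) = (20107.9470 / 6371.0000) * sin(13.8 deg) = 0.7528517
el = arccos(0.7528517) = 41.1620 deg
(Earth-central angle = 90 - nadir - el = 35.0380 deg)

41.1620 degrees


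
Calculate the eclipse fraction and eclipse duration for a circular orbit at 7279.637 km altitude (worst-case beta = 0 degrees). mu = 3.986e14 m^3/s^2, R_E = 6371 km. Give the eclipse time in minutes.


r = 13650.6370 km
T = 264.5388 min
Eclipse fraction = arcsin(R_E/r)/pi = arcsin(6371.0000/13650.6370)/pi
= arcsin(0.4667181)/pi = 0.1545637
Eclipse duration = 0.1545637 * 264.5388 = 40.8881 min

40.8881 minutes


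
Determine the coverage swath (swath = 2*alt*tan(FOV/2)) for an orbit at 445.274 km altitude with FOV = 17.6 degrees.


FOV = 17.6 deg = 0.3071779 rad
swath = 2 * alt * tan(FOV/2) = 2 * 445.274 * tan(0.153589)
swath = 2 * 445.274 * 0.1548082
swath = 137.8641 km

137.8641 km


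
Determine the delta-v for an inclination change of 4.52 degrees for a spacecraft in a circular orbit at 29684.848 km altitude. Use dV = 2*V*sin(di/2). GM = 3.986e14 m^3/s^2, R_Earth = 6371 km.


r = 36055.8480 km = 3.6055848e+07 m
V = sqrt(mu/r) = 3324.9169 m/s
di = 4.52 deg = 0.07888888 rad
dV = 2*V*sin(di/2) = 2*3324.9169*sin(0.03944444)
dV = 262.2310 m/s = 0.262231 km/s

0.2622 km/s


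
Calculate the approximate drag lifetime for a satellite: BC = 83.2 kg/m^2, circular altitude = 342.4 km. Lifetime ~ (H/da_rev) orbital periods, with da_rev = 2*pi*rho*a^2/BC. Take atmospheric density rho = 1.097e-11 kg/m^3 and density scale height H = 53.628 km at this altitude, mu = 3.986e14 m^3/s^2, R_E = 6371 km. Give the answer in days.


a = R_E + alt = 6713.4000 km = 6.7134e+06 m
da_rev = 2*pi*rho*a^2/BC = 2*pi*1.097e-11*(6.7134e+06)^2/83.2 = 37.337756 m per revolution
N = H/da_rev = 53628.0000 m / 37.337756 m = 1436.2941 revolutions
P = 2*pi*sqrt(a^3/mu) = 5474.2548 s
lifetime = N*P = 1436.2941 * 5474.2548 = 7.86264e+06 s = 91.0028 days

91.0028 days


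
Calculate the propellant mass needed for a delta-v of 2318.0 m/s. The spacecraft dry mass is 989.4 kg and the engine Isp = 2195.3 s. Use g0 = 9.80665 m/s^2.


ve = Isp * g0 = 2195.3 * 9.80665 = 21528.538745 m/s
mass ratio = exp(dv/ve) = exp(2318.0/21528.538745) = 1.11368132
m_prop = m_dry * (mr - 1) = 989.4 * (1.11368132 - 1)
m_prop = 112.4763 kg

112.4763 kg


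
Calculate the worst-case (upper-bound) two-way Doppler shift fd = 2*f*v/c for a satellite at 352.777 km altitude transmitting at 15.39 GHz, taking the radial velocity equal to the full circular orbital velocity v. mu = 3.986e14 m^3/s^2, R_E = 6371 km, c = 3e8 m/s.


r = 6.723777e+06 m
v = sqrt(mu/r) = 7699.4907 m/s (worst-case radial velocity)
f = 15.39 GHz = 1.539e+10 Hz
fd = 2*f*v/c = 2*1.539e+10*7699.4907/3.0e+08
fd = 789967.7418 Hz

789967.7418 Hz


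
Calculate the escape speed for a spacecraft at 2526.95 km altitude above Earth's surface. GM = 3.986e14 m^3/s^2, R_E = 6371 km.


r = 6371.0 + 2526.95 = 8897.9500 km = 8.89795e+06 m
v_esc = sqrt(2*mu/r) = sqrt(2*3.986e14 / 8.89795e+06)
v_esc = 9465.3933 m/s = 9.4654 km/s

9.4654 km/s


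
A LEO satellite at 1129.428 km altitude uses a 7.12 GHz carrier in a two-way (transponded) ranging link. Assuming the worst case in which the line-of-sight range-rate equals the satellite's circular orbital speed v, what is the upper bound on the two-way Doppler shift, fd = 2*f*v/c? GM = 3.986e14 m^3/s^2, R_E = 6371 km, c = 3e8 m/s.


r = 7.500428e+06 m
v = sqrt(mu/r) = 7289.9680 m/s (worst-case radial velocity)
f = 7.12 GHz = 7.12e+09 Hz
fd = 2*f*v/c = 2*7.12e+09*7289.9680/3.0e+08
fd = 346030.4827 Hz

346030.4827 Hz


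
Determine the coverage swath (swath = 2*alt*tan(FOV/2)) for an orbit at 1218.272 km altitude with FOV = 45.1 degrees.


FOV = 45.1 deg = 0.7871435 rad
swath = 2 * alt * tan(FOV/2) = 2 * 1218.272 * tan(0.3935717)
swath = 2 * 1218.272 * 0.4152363
swath = 1011.7416 km

1011.7416 km


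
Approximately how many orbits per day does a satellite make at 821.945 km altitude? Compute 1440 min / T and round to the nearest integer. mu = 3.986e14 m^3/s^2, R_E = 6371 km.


r = 7.192945e+06 m
T = 2*pi*sqrt(r^3/mu) = 6071.1551 s = 101.1859 min
revs/day = 1440 / 101.1859 = 14.2312
Rounded: 14 revolutions per day

14 revolutions per day


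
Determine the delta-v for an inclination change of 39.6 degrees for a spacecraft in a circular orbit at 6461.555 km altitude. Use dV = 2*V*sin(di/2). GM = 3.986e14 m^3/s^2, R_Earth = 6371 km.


r = 12832.5550 km = 1.2832555e+07 m
V = sqrt(mu/r) = 5573.2956 m/s
di = 39.6 deg = 0.6911504 rad
dV = 2*V*sin(di/2) = 2*5573.2956*sin(0.3455752)
dV = 3775.7731 m/s = 3.7758 km/s

3.7758 km/s


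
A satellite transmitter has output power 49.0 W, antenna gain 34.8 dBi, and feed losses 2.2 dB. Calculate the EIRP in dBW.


Pt = 49.0 W = 16.9020 dBW
EIRP = Pt_dBW + Gt - losses = 16.9020 + 34.8 - 2.2 = 49.5020 dBW

49.5020 dBW


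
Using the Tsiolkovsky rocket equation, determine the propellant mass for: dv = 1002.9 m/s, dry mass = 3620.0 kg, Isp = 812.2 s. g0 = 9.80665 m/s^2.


ve = Isp * g0 = 812.2 * 9.80665 = 7964.961130 m/s
mass ratio = exp(dv/ve) = exp(1002.9/7964.961130) = 1.13418461
m_prop = m_dry * (mr - 1) = 3620.0 * (1.13418461 - 1)
m_prop = 485.7483 kg

485.7483 kg


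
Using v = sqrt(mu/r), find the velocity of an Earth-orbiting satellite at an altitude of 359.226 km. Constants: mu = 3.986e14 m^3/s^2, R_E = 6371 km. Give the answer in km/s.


r = R_E + alt = 6371.0 + 359.226 = 6730.2260 km = 6.730226e+06 m
v = sqrt(mu/r) = sqrt(3.986e14 / 6.730226e+06) = 7695.8009 m/s = 7.6958 km/s

7.6958 km/s


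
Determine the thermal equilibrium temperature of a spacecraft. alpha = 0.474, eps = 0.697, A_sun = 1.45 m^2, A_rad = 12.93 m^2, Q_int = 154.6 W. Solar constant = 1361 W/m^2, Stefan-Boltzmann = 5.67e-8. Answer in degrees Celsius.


Numerator = alpha*S*A_sun + Q_int = 0.474*1361*1.45 + 154.6 = 1090.0153 W
Denominator = eps*sigma*A_rad = 0.697*5.67e-8*12.93 = 5.1099231e-07 W/K^4
T^4 = 2.1331345e+09 K^4
T = 214.9090 K = -58.2410 C

-58.2410 degrees Celsius


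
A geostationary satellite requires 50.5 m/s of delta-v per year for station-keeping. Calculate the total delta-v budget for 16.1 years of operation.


dV = rate * years = 50.5 * 16.1
dV = 813.0500 m/s

813.0500 m/s


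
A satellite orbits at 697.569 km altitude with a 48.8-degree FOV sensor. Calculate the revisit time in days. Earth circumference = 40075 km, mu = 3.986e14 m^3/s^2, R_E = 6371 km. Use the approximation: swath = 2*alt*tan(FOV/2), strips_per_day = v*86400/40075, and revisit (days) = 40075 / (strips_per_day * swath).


swath = 2*697.569*tan(0.4258603) = 632.8627 km
v = sqrt(mu/r) = 7509.3595 m/s = 7.5094 km/s
strips/day = v*86400/40075 = 7.5094*86400/40075 = 16.1899
coverage/day = strips * swath = 16.1899 * 632.8627 = 10245.9583 km
revisit = 40075 / 10245.9583 = 3.9113 days

3.9113 days


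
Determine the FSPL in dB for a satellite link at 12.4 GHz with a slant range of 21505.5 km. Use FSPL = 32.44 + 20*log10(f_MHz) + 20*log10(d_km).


f = 12.4 GHz = 12400.0000 MHz
d = 21505.5 km
FSPL = 32.44 + 20*log10(12400.0000) + 20*log10(21505.5)
FSPL = 32.44 + 81.8684 + 86.6510
FSPL = 200.9594 dB

200.9594 dB


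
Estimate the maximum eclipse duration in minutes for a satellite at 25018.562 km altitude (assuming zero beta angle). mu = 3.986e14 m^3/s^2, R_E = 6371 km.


r = 31389.5620 km
T = 922.4394 min
Eclipse fraction = arcsin(R_E/r)/pi = arcsin(6371.0000/31389.5620)/pi
= arcsin(0.2029656)/pi = 0.06505795
Eclipse duration = 0.06505795 * 922.4394 = 60.0120 min

60.0120 minutes


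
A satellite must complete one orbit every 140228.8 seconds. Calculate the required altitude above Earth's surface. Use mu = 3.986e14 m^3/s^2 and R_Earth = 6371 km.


T = 140228.8 s
r = (mu*T^2/(4*pi^2))^(1/3) = (3.986e14 * 140228.8^2 / (4*pi^2))^(1/3)
r = 5.8337883e+07 m = 58337.8829 km
alt = r - R_E = 58337.8829 - 6371 = 51966.8829 km

51966.8829 km


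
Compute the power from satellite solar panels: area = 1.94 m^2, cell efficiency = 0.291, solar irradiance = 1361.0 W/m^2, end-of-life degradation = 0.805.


P = area * eta * S * degradation
P = 1.94 * 0.291 * 1361.0 * 0.805
P = 618.5128 W

618.5128 W


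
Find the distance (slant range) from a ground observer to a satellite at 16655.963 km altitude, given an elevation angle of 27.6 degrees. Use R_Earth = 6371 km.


h = 16655.963 km, el = 27.6 deg
d = -R_E*sin(el) + sqrt((R_E*sin(el))^2 + 2*R_E*h + h^2)
d = -6371.0000*sin(0.4817109) + sqrt((6371.0000*0.463296)^2 + 2*6371.0000*16655.963 + 16655.963^2)
d = 19372.4014 km

19372.4014 km


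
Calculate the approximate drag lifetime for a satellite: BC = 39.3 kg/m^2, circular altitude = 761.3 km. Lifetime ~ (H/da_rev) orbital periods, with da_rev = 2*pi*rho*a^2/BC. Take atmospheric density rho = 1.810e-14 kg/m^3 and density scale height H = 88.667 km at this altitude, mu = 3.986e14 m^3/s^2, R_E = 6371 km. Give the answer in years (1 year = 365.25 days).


a = R_E + alt = 7132.3000 km = 7.1323e+06 m
da_rev = 2*pi*rho*a^2/BC = 2*pi*1.810e-14*(7.1323e+06)^2/39.3 = 0.14720586 m per revolution
N = H/da_rev = 88667.0000 m / 0.14720586 m = 602333.3602 revolutions
P = 2*pi*sqrt(a^3/mu) = 5994.5367 s
lifetime = N*P = 602333.3602 * 5994.5367 = 3.6107094e+09 s = 41790.6186 days
years = 41790.6186 / 365.25 = 114.4165 years

114.4165 years


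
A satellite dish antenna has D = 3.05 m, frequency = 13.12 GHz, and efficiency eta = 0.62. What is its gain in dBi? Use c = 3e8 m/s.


lambda = c/f = 3e8 / 1.312e+10 = 0.02286585 m
G = eta*(pi*D/lambda)^2 = 0.62*(pi*3.05/0.02286585)^2
G = 108872.0183 (linear)
G = 10*log10(108872.0183) = 50.3692 dBi

50.3692 dBi


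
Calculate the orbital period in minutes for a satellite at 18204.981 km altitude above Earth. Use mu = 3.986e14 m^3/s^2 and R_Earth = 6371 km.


r = 24575.9810 km = 2.4575981e+07 m
T = 2*pi*sqrt(r^3/mu) = 2*pi*sqrt(1.4843373e+22 / 3.986e14)
T = 38342.2430 s = 639.0374 min

639.0374 minutes


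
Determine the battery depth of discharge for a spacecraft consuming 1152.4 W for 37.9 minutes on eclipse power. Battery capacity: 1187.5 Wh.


E_used = P * t / 60 = 1152.4 * 37.9 / 60 = 727.9327 Wh
DOD = E_used / E_total * 100 = 727.9327 / 1187.5 * 100
DOD = 61.2996 %

61.2996 %


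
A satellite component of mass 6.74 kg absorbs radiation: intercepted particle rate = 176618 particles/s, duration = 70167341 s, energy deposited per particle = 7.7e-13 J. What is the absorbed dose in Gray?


Total energy deposited = rate * time * E_per
  = 176618 * 70167341 * 7.7e-13 = 9.5425 J
Dose = E_total / mass = 9.5425 / 6.74
Dose = 1.4158 Gy

1.4158 Gy


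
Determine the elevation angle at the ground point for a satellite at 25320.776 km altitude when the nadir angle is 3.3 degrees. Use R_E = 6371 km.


r = R_E + alt = 31691.7760 km
Law of sines in the satellite / Earth-center / ground-point triangle:
  sin(nadir)/R_E = sin(90 + el)/r  =>  cos(el) = (r/R_E)*sin(nadir)
cos(el) = (31691.7760 / 6371.0000) * sin(3.3 deg) = 0.2863454
el = arccos(0.2863454) = 73.3607 deg
(Earth-central angle = 90 - nadir - el = 13.3393 deg)

73.3607 degrees


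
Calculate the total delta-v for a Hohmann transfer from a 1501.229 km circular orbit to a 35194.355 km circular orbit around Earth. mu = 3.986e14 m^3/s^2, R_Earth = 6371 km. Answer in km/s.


r1 = 7872.2290 km = 7.872229e+06 m
r2 = 41565.3550 km = 4.1565355e+07 m
dv1 = sqrt(mu/r1)*(sqrt(2*r2/(r1+r2)) - 1) = 2111.5067 m/s
dv2 = sqrt(mu/r2)*(1 - sqrt(2*r1/(r1+r2))) = 1349.1425 m/s
total dv = |dv1| + |dv2| = 2111.5067 + 1349.1425 = 3460.6492 m/s = 3.4606 km/s

3.4606 km/s


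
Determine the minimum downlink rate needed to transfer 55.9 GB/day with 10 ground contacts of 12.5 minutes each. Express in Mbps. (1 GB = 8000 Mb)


total contact time = 10 * 12.5 * 60 = 7500.0000 s
data = 55.9 GB = 447200.0000 Mb
rate = 447200.0000 / 7500.0000 = 59.6267 Mbps

59.6267 Mbps


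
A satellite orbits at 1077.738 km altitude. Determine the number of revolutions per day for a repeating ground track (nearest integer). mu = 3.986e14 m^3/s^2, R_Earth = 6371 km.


r = 7.448738e+06 m
T = 2*pi*sqrt(r^3/mu) = 6397.8679 s = 106.6311 min
revs/day = 1440 / 106.6311 = 13.5045
Rounded: 14 revolutions per day

14 revolutions per day


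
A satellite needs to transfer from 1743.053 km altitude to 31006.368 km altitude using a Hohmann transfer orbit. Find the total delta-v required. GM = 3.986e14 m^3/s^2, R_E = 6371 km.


r1 = 8114.0530 km = 8.114053e+06 m
r2 = 37377.3680 km = 3.7377368e+07 m
dv1 = sqrt(mu/r1)*(sqrt(2*r2/(r1+r2)) - 1) = 1975.8177 m/s
dv2 = sqrt(mu/r2)*(1 - sqrt(2*r1/(r1+r2))) = 1315.1659 m/s
total dv = |dv1| + |dv2| = 1975.8177 + 1315.1659 = 3290.9837 m/s = 3.2910 km/s

3.2910 km/s


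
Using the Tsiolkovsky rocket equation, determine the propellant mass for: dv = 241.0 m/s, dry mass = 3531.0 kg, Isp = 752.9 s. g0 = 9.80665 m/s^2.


ve = Isp * g0 = 752.9 * 9.80665 = 7383.426785 m/s
mass ratio = exp(dv/ve) = exp(241.0/7383.426785) = 1.03317922
m_prop = m_dry * (mr - 1) = 3531.0 * (1.03317922 - 1)
m_prop = 117.1558 kg

117.1558 kg


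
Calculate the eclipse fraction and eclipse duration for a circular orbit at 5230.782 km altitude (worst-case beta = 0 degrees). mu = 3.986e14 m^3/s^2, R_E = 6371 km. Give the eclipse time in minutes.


r = 11601.7820 km
T = 207.2750 min
Eclipse fraction = arcsin(R_E/r)/pi = arcsin(6371.0000/11601.7820)/pi
= arcsin(0.5491398)/pi = 0.1850445
Eclipse duration = 0.1850445 * 207.2750 = 38.3551 min

38.3551 minutes


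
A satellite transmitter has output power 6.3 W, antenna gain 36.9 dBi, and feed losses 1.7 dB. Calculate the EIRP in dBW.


Pt = 6.3 W = 7.9934 dBW
EIRP = Pt_dBW + Gt - losses = 7.9934 + 36.9 - 1.7 = 43.1934 dBW

43.1934 dBW


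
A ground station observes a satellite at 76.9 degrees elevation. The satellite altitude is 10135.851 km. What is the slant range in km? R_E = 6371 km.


h = 10135.851 km, el = 76.9 deg
d = -R_E*sin(el) + sqrt((R_E*sin(el))^2 + 2*R_E*h + h^2)
d = -6371.0000*sin(1.3422) + sqrt((6371.0000*0.973976)^2 + 2*6371.0000*10135.851 + 10135.851^2)
d = 10238.3695 km

10238.3695 km


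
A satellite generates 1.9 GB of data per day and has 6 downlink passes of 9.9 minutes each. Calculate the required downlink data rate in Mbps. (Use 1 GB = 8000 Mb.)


total contact time = 6 * 9.9 * 60 = 3564.0000 s
data = 1.9 GB = 15200.0000 Mb
rate = 15200.0000 / 3564.0000 = 4.2649 Mbps

4.2649 Mbps


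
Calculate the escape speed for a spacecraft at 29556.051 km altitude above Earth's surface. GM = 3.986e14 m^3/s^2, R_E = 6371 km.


r = 6371.0 + 29556.051 = 35927.0510 km = 3.5927051e+07 m
v_esc = sqrt(2*mu/r) = sqrt(2*3.986e14 / 3.5927051e+07)
v_esc = 4710.5635 m/s = 4.7106 km/s

4.7106 km/s


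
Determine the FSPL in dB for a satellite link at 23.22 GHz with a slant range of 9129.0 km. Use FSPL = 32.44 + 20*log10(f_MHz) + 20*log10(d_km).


f = 23.22 GHz = 23220.0000 MHz
d = 9129.0 km
FSPL = 32.44 + 20*log10(23220.0000) + 20*log10(9129.0)
FSPL = 32.44 + 87.3172 + 79.2085
FSPL = 198.9657 dB

198.9657 dB


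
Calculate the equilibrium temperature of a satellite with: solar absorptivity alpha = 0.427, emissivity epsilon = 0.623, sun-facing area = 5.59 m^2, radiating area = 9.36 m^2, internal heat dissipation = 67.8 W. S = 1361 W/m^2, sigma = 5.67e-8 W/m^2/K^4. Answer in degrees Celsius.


Numerator = alpha*S*A_sun + Q_int = 0.427*1361*5.59 + 67.8 = 3316.4117 W
Denominator = eps*sigma*A_rad = 0.623*5.67e-8*9.36 = 3.3063358e-07 W/K^4
T^4 = 1.0030475e+10 K^4
T = 316.4684 K = 43.3184 C

43.3184 degrees Celsius


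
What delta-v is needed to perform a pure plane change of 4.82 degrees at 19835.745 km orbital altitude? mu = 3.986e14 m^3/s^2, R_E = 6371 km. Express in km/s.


r = 26206.7450 km = 2.6206745e+07 m
V = sqrt(mu/r) = 3899.9775 m/s
di = 4.82 deg = 0.08412487 rad
dV = 2*V*sin(di/2) = 2*3899.9775*sin(0.04206243)
dV = 327.9884 m/s = 0.3279884 km/s

0.3280 km/s


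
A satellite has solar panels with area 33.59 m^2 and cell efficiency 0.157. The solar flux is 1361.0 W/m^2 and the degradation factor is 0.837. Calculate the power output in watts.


P = area * eta * S * degradation
P = 33.59 * 0.157 * 1361.0 * 0.837
P = 6007.4925 W

6007.4925 W


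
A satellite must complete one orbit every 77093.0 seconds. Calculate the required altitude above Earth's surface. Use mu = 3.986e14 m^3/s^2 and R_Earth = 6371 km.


T = 77093.0 s
r = (mu*T^2/(4*pi^2))^(1/3) = (3.986e14 * 77093.0^2 / (4*pi^2))^(1/3)
r = 3.9150365e+07 m = 39150.3651 km
alt = r - R_E = 39150.3651 - 6371 = 32779.3651 km

32779.3651 km


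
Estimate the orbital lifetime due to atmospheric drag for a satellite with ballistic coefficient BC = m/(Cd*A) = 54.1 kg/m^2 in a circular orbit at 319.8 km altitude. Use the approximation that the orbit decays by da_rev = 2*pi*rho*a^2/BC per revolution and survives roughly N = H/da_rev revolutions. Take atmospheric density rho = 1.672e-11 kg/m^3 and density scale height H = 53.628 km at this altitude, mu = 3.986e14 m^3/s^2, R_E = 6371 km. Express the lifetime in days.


a = R_E + alt = 6690.8000 km = 6.6908e+06 m
da_rev = 2*pi*rho*a^2/BC = 2*pi*1.672e-11*(6.6908e+06)^2/54.1 = 86.931060 m per revolution
N = H/da_rev = 53628.0000 m / 86.931060 m = 616.9026 revolutions
P = 2*pi*sqrt(a^3/mu) = 5446.6353 s
lifetime = N*P = 616.9026 * 5446.6353 = 3.3600437e+06 s = 38.8894 days

38.8894 days


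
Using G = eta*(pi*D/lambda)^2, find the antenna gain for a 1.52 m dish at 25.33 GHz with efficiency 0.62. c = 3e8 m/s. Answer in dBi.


lambda = c/f = 3e8 / 2.533e+10 = 0.01184366 m
G = eta*(pi*D/lambda)^2 = 0.62*(pi*1.52/0.01184366)^2
G = 100787.4555 (linear)
G = 10*log10(100787.4555) = 50.0341 dBi

50.0341 dBi


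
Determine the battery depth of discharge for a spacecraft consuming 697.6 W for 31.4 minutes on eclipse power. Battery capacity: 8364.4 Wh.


E_used = P * t / 60 = 697.6 * 31.4 / 60 = 365.0773 Wh
DOD = E_used / E_total * 100 = 365.0773 / 8364.4 * 100
DOD = 4.3647 %

4.3647 %


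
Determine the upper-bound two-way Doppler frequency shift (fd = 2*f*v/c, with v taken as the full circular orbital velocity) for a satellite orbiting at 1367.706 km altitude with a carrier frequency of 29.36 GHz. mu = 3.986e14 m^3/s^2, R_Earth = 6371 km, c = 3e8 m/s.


r = 7.738706e+06 m
v = sqrt(mu/r) = 7176.8600 m/s (worst-case radial velocity)
f = 29.36 GHz = 2.936e+10 Hz
fd = 2*f*v/c = 2*2.936e+10*7176.8600/3.0e+08
fd = 1.4047507e+06 Hz

1.4048e+06 Hz


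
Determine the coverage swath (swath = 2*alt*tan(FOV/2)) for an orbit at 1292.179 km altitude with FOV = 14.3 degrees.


FOV = 14.3 deg = 0.2495821 rad
swath = 2 * alt * tan(FOV/2) = 2 * 1292.179 * tan(0.124791)
swath = 2 * 1292.179 * 0.1254429
swath = 324.1893 km

324.1893 km


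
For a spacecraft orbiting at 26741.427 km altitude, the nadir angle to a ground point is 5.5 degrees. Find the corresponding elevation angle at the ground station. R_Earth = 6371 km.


r = R_E + alt = 33112.4270 km
Law of sines in the satellite / Earth-center / ground-point triangle:
  sin(nadir)/R_E = sin(90 + el)/r  =>  cos(el) = (r/R_E)*sin(nadir)
cos(el) = (33112.4270 / 6371.0000) * sin(5.5 deg) = 0.4981456
el = arccos(0.4981456) = 60.1226 deg
(Earth-central angle = 90 - nadir - el = 24.3774 deg)

60.1226 degrees


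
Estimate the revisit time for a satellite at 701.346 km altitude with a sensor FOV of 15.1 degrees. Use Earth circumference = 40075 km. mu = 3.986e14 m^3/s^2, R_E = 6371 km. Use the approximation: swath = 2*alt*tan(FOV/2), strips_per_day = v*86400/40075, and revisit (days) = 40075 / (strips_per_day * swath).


swath = 2*701.346*tan(0.1317724) = 185.9133 km
v = sqrt(mu/r) = 7507.3540 m/s = 7.5074 km/s
strips/day = v*86400/40075 = 7.5074*86400/40075 = 16.1855
coverage/day = strips * swath = 16.1855 * 185.9133 = 3009.1073 km
revisit = 40075 / 3009.1073 = 13.3179 days

13.3179 days


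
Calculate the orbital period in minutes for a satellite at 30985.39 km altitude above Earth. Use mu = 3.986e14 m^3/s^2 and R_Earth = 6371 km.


r = 37356.3900 km = 3.735639e+07 m
T = 2*pi*sqrt(r^3/mu) = 2*pi*sqrt(5.2130838e+22 / 3.986e14)
T = 71855.2612 s = 1197.5877 min

1197.5877 minutes


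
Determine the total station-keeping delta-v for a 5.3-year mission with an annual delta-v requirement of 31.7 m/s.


dV = rate * years = 31.7 * 5.3
dV = 168.0100 m/s

168.0100 m/s


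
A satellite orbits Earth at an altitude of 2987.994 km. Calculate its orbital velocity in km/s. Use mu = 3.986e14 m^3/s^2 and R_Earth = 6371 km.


r = R_E + alt = 6371.0 + 2987.994 = 9358.9940 km = 9.358994e+06 m
v = sqrt(mu/r) = sqrt(3.986e14 / 9.358994e+06) = 6526.1051 m/s = 6.5261 km/s

6.5261 km/s


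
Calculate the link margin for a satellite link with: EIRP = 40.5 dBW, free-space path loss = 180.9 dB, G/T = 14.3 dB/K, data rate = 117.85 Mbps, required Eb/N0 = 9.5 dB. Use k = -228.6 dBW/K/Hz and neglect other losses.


C/N0 = EIRP - FSPL + G/T - k = 40.5 - 180.9 + 14.3 - (-228.6)
C/N0 = 102.5000 dB-Hz
R_b = 117.85 Mbps = 1.1785e+08 bps -> 10*log10(R_b) = 80.7133 dB-Hz
Eb/N0 = C/N0 - 10*log10(R_b) = 102.5000 - 80.7133 = 21.7867 dB
Margin = Eb/N0 - Eb/N0_req = 21.7867 - 9.5 = 12.2867 dB (link closes)

12.2867 dB


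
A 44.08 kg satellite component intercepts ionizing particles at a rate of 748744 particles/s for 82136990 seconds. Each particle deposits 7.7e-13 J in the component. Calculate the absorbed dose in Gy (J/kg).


Total energy deposited = rate * time * E_per
  = 748744 * 82136990 * 7.7e-13 = 47.3547 J
Dose = E_total / mass = 47.3547 / 44.08
Dose = 1.0743 Gy

1.0743 Gy


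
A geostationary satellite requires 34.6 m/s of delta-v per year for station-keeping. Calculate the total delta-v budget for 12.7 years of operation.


dV = rate * years = 34.6 * 12.7
dV = 439.4200 m/s

439.4200 m/s


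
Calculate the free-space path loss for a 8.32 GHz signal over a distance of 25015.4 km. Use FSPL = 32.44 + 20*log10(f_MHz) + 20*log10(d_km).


f = 8.32 GHz = 8320.0000 MHz
d = 25015.4 km
FSPL = 32.44 + 20*log10(8320.0000) + 20*log10(25015.4)
FSPL = 32.44 + 78.4025 + 87.9641
FSPL = 198.8066 dB

198.8066 dB


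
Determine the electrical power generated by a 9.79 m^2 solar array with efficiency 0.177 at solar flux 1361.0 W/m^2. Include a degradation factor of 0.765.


P = area * eta * S * degradation
P = 9.79 * 0.177 * 1361.0 * 0.765
P = 1804.1619 W

1804.1619 W


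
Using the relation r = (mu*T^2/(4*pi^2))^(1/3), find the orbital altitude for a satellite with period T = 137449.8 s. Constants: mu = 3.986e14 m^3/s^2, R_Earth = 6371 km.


T = 137449.8 s
r = (mu*T^2/(4*pi^2))^(1/3) = (3.986e14 * 137449.8^2 / (4*pi^2))^(1/3)
r = 5.7564569e+07 m = 57564.5694 km
alt = r - R_E = 57564.5694 - 6371 = 51193.5694 km

51193.5694 km


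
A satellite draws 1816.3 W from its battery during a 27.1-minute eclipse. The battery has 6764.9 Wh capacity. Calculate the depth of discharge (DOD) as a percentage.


E_used = P * t / 60 = 1816.3 * 27.1 / 60 = 820.3622 Wh
DOD = E_used / E_total * 100 = 820.3622 / 6764.9 * 100
DOD = 12.1267 %

12.1267 %


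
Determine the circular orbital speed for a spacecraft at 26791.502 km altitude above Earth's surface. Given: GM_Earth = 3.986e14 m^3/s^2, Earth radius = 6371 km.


r = R_E + alt = 6371.0 + 26791.502 = 33162.5020 km = 3.3162502e+07 m
v = sqrt(mu/r) = sqrt(3.986e14 / 3.3162502e+07) = 3466.9294 m/s = 3.4669 km/s

3.4669 km/s


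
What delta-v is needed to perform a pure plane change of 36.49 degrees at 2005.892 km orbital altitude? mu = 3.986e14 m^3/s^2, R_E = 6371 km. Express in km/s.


r = 8376.8920 km = 8.376892e+06 m
V = sqrt(mu/r) = 6898.0635 m/s
di = 36.49 deg = 0.6368706 rad
dV = 2*V*sin(di/2) = 2*6898.0635*sin(0.3184353)
dV = 4319.3043 m/s = 4.3193 km/s

4.3193 km/s


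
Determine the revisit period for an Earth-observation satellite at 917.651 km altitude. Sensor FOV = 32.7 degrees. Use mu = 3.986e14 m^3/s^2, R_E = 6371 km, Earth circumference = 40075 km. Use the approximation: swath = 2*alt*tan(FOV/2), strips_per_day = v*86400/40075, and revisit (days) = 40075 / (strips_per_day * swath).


swath = 2*917.651*tan(0.2853613) = 538.4189 km
v = sqrt(mu/r) = 7395.1173 m/s = 7.3951 km/s
strips/day = v*86400/40075 = 7.3951*86400/40075 = 15.9436
coverage/day = strips * swath = 15.9436 * 538.4189 = 8584.3131 km
revisit = 40075 / 8584.3131 = 4.6684 days

4.6684 days


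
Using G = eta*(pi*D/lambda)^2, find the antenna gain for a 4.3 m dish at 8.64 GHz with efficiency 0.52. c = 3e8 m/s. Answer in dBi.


lambda = c/f = 3e8 / 8.64e+09 = 0.03472222 m
G = eta*(pi*D/lambda)^2 = 0.52*(pi*4.3/0.03472222)^2
G = 78709.1053 (linear)
G = 10*log10(78709.1053) = 48.9602 dBi

48.9602 dBi


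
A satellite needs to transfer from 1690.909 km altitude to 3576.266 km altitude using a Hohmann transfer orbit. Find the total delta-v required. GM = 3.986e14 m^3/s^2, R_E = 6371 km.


r1 = 8061.9090 km = 8.061909e+06 m
r2 = 9947.2660 km = 9.947266e+06 m
dv1 = sqrt(mu/r1)*(sqrt(2*r2/(r1+r2)) - 1) = 358.9013 m/s
dv2 = sqrt(mu/r2)*(1 - sqrt(2*r1/(r1+r2))) = 340.5078 m/s
total dv = |dv1| + |dv2| = 358.9013 + 340.5078 = 699.4091 m/s = 0.6994091 km/s

0.6994 km/s


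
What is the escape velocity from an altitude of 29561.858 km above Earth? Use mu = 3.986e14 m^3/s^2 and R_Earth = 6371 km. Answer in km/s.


r = 6371.0 + 29561.858 = 35932.8580 km = 3.5932858e+07 m
v_esc = sqrt(2*mu/r) = sqrt(2*3.986e14 / 3.5932858e+07)
v_esc = 4710.1828 m/s = 4.7102 km/s

4.7102 km/s


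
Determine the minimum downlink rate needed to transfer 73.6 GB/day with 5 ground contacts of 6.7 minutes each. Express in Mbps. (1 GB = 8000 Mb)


total contact time = 5 * 6.7 * 60 = 2010.0000 s
data = 73.6 GB = 588800.0000 Mb
rate = 588800.0000 / 2010.0000 = 292.9353 Mbps

292.9353 Mbps


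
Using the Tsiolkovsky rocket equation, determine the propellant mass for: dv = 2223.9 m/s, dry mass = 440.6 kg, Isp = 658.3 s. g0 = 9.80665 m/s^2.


ve = Isp * g0 = 658.3 * 9.80665 = 6455.717695 m/s
mass ratio = exp(dv/ve) = exp(2223.9/6455.717695) = 1.41126339
m_prop = m_dry * (mr - 1) = 440.6 * (1.41126339 - 1)
m_prop = 181.2026 kg

181.2026 kg


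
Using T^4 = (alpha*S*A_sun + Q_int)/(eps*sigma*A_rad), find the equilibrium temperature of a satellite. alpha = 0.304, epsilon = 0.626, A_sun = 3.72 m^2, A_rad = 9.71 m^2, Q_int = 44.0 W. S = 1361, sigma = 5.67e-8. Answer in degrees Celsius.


Numerator = alpha*S*A_sun + Q_int = 0.304*1361*3.72 + 44.0 = 1583.1277 W
Denominator = eps*sigma*A_rad = 0.626*5.67e-8*9.71 = 3.4464868e-07 W/K^4
T^4 = 4.5934535e+09 K^4
T = 260.3364 K = -12.8136 C

-12.8136 degrees Celsius


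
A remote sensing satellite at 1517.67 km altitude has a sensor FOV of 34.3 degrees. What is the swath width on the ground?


FOV = 34.3 deg = 0.5986479 rad
swath = 2 * alt * tan(FOV/2) = 2 * 1517.67 * tan(0.299324)
swath = 2 * 1517.67 * 0.3085957
swath = 936.6928 km

936.6928 km


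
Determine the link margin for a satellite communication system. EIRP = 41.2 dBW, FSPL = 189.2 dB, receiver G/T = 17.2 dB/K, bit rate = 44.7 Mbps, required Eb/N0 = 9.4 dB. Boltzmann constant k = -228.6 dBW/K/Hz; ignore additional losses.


C/N0 = EIRP - FSPL + G/T - k = 41.2 - 189.2 + 17.2 - (-228.6)
C/N0 = 97.8000 dB-Hz
R_b = 44.7 Mbps = 4.47e+07 bps -> 10*log10(R_b) = 76.5031 dB-Hz
Eb/N0 = C/N0 - 10*log10(R_b) = 97.8000 - 76.5031 = 21.2969 dB
Margin = Eb/N0 - Eb/N0_req = 21.2969 - 9.4 = 11.8969 dB (link closes)

11.8969 dB


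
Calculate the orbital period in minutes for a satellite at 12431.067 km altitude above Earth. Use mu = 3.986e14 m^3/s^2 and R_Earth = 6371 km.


r = 18802.0670 km = 1.8802067e+07 m
T = 2*pi*sqrt(r^3/mu) = 2*pi*sqrt(6.6468639e+21 / 3.986e14)
T = 25657.8118 s = 427.6302 min

427.6302 minutes


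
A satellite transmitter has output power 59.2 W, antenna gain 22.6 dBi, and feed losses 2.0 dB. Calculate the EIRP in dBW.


Pt = 59.2 W = 17.7232 dBW
EIRP = Pt_dBW + Gt - losses = 17.7232 + 22.6 - 2.0 = 38.3232 dBW

38.3232 dBW
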